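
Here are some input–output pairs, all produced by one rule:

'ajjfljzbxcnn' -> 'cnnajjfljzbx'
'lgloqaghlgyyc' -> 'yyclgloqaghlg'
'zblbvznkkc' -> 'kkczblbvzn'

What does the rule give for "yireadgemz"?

Each output is the input with this applied: move the last 3 characters to the front (rotate right by 3).
So "yireadgemz" becomes "emzyireadg".

emzyireadg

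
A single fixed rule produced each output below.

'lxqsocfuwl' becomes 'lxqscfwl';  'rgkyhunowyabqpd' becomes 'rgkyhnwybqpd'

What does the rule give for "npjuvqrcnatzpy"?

Each output is the input with this applied: remove every vowel.
For "npjuvqrcnatzpy" the result is "npjvqrcntzpy".

npjvqrcntzpy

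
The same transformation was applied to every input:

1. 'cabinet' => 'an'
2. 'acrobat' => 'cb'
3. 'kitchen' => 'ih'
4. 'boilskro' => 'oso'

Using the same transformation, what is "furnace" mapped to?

ua

The pattern: keep one character in every 3, starting at position 2 (positions 2nd, 5th, 8th, ...).
Doing the same to "furnace": "ua".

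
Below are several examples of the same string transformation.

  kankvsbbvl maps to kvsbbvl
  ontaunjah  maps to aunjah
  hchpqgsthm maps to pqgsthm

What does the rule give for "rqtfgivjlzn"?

What's happening: delete the first 3 characters.
"rqtfgivjlzn" → "fgivjlzn".

fgivjlzn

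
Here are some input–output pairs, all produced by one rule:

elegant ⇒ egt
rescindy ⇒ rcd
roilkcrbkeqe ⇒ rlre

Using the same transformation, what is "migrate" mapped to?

mre

Rule — keep one character in every 3, starting at position 1 (positions 1st, 4th, 7th, ...).
Applying that to "migrate" gives "mre".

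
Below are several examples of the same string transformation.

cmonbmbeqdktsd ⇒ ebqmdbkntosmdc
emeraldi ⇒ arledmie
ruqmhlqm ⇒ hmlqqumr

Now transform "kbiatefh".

In each case the input is transformed by: swap the front and back halves of the string, then take characters alternately from the front and the back (1st, last, 2nd, 2nd-last, ...).
Applying both steps to "kbiatefh": "tefhkbia", then "taeifbhk".

taeifbhk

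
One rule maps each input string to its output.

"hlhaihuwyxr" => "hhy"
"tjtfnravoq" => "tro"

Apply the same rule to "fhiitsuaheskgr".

In each case the input is transformed by: keep one character in every 3, starting at position 3 (positions 3rd, 6th, 9th, ...).
So "fhiitsuaheskgr" becomes "ishk".

ishk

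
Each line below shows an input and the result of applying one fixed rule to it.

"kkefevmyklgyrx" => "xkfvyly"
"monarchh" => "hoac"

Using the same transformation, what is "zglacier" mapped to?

rgai

In each case the input is transformed by: keep every other character starting from the second (positions 2nd, 4th, 6th, ...), then move the last character to the front.
"zglacier" → "gair" → "rgai".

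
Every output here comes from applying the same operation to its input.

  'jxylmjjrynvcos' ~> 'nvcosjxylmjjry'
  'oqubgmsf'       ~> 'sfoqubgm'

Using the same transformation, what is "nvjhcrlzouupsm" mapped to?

Rule — swap the front and back halves of the string, then move the first 2 characters to the end (rotate left by 2).
Doing the same to "nvjhcrlzouupsm": "uupsmnvjhcrlzo".
(Check on "jxylmjjrynvcos": → "rynvcosjxylmjj" → "nvcosjxylmjjry" ✓)

uupsmnvjhcrlzo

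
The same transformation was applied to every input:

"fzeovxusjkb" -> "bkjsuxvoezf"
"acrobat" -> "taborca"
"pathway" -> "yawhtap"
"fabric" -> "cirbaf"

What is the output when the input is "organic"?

cinagro

Looking at the pairs, the operation is to reverse the string.
Applying that to "organic" gives "cinagro".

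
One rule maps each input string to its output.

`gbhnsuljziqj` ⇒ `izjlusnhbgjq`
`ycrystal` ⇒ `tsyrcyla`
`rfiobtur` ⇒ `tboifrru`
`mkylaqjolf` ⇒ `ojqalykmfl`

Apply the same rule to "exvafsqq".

Looking at the pairs, the operation is to reverse the string, then move the first 2 characters to the end (rotate left by 2).
Applying that to "exvafsqq" gives "sfavxeqq".

sfavxeqq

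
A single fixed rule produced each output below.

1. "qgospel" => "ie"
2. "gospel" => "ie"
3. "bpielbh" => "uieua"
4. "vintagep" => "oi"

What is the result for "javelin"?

Each output is the input with this applied: shift every letter 7 places backward in the alphabet (wrapping around), then keep only the vowels.
Starting from "javelin": after the first operation, "ctoxebg"; after the second, "oe".

oe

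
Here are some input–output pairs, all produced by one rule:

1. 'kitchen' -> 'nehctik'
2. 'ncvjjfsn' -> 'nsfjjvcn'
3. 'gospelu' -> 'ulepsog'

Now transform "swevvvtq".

qtvvvews

What's happening: reverse the string.
Applying that to "swevvvtq" gives "qtvvvews".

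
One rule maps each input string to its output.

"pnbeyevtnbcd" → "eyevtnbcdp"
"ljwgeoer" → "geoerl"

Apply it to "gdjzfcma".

The rule is to move the first character to the end, then delete the first 2 characters.
For "gdjzfcma" the result is "zfcmag".

zfcmag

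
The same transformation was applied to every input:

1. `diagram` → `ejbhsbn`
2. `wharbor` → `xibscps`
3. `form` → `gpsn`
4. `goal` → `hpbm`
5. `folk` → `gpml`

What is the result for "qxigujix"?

The transformation: shift every letter 1 place forward in the alphabet (wrapping around).
"qxigujix" → "ryjhvkjy".

ryjhvkjy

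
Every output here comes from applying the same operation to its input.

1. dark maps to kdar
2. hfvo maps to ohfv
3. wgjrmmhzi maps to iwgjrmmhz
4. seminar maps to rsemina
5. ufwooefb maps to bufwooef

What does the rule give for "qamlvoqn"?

nqamlvoq

The pattern: move the last character to the front.
Doing the same to "qamlvoqn": "nqamlvoq".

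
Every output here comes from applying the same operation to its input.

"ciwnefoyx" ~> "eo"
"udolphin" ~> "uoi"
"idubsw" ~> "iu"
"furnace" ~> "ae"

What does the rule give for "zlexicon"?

The pattern: keep every other character starting from the first (positions 1st, 3rd, 5th, ...), then keep only the vowels.
Starting from "zlexicon": after the first operation, "zeio"; after the second, "eio".

eio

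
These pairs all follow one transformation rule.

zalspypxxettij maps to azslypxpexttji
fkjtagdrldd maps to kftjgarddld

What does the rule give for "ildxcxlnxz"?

The pattern: swap each adjacent pair of characters (1↔2, 3↔4, ...).
On "ildxcxlnxz" that produces "lixdxcnlzx".

lixdxcnlzx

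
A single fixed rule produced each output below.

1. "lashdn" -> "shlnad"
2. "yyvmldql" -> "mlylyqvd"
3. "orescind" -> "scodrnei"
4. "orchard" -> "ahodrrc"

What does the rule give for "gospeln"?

The transformation: take characters alternately from the front and the back (1st, last, 2nd, 2nd-last, ...), then move the last 2 characters to the front (rotate right by 2).
Applying both steps to "gospeln": "gnolsep", then "epgnols".

epgnols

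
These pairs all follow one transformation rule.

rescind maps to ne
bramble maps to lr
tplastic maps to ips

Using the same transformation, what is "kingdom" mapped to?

In each case the input is transformed by: move the last 3 characters to the front (rotate right by 3), then keep one character in every 3, starting at position 2 (positions 2nd, 5th, 8th, ...).
Working it through for "kingdom": intermediate "domking", final "oi".

oi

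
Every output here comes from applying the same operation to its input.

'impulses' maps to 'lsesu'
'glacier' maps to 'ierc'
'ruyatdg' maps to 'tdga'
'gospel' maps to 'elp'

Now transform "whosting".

Each output is the input with this applied: delete the first 3 characters, then move the first character to the end.
"whosting" → "tings".

tings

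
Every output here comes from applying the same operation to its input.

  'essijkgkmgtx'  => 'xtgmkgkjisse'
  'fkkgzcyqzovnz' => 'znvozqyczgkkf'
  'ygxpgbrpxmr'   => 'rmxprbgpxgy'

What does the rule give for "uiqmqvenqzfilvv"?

Looking at the pairs, the operation is to reverse the string.
On "uiqmqvenqzfilvv" that produces "vvlifzqnevqmqiu".

vvlifzqnevqmqiu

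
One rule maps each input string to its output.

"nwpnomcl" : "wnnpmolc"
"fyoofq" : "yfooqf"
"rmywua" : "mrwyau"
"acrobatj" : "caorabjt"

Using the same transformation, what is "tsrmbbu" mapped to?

stmrbbu

Rule — swap each adjacent pair of characters (1↔2, 3↔4, ...).
Doing the same to "tsrmbbu": "stmrbbu".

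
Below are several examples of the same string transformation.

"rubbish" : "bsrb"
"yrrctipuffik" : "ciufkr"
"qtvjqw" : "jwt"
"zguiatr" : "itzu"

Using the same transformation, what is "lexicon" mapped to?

iolx

In each case the input is transformed by: move the first 3 characters to the end (rotate left by 3), then keep every other character starting from the first (positions 1st, 3rd, 5th, ...).
"lexicon" → "iolx".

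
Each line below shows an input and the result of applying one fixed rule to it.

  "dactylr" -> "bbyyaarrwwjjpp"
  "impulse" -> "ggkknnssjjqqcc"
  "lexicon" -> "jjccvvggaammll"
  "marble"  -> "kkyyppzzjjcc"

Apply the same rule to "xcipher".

What's happening: double every character, then shift every letter 2 places backward in the alphabet (wrapping around).
For "xcipher" the result is "vvaaggnnffccpp".
(Check on "lexicon": → "lleexxiiccoonn" → "jjccvvggaammll" ✓)

vvaaggnnffccpp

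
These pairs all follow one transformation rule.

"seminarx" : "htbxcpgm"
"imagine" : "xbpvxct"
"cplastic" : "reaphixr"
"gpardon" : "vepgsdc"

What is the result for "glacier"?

Looking at the pairs, the operation is to shift every letter 11 places backward in the alphabet (wrapping around).
For "glacier" the result is "vaprxtg".

vaprxtg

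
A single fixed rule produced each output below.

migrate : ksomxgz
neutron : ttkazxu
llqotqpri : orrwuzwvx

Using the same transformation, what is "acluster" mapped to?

In each case the input is transformed by: move the last character to the front, then shift every letter 6 places forward in the alphabet (wrapping around).
So "acluster" becomes "xgirayzk".

xgirayzk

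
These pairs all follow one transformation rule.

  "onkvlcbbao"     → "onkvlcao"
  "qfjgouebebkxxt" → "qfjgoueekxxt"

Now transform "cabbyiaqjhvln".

Rule — remove every "b".
Applying that to "cabbyiaqjhvln" gives "cayiaqjhvln".

cayiaqjhvln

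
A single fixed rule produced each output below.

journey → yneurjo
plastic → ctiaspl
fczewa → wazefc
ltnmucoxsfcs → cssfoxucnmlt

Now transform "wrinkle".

The rule is to swap each adjacent pair of characters (1↔2, 3↔4, ...), then reverse the string.
Applying both steps to "wrinkle": "rwnilke", then "eklinwr".

eklinwr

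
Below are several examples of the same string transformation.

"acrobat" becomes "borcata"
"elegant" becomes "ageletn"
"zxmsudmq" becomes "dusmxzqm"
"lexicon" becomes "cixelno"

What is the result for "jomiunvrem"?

The transformation: reverse the string, then move the first 2 characters to the end (rotate left by 2).
"jomiunvrem" → "mervnuimoj" → "rvnuimojme".

rvnuimojme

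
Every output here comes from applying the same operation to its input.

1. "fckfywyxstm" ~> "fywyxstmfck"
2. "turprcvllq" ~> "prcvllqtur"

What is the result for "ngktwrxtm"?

The transformation: move the first 3 characters to the end (rotate left by 3).
Doing the same to "ngktwrxtm": "twrxtmngk".

twrxtmngk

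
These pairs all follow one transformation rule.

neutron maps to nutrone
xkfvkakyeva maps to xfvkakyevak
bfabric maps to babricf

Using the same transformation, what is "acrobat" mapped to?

Rule — move the first character to the end, then swap the first and last characters.
Working it through for "acrobat": intermediate "crobata", final "arobatc".

arobatc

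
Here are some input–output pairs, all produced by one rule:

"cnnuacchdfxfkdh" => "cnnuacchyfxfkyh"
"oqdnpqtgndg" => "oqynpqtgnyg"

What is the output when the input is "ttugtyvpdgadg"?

ttugtyvpygayg

In each case the input is transformed by: replace every "d" with "y".
So "ttugtyvpdgadg" becomes "ttugtyvpygayg".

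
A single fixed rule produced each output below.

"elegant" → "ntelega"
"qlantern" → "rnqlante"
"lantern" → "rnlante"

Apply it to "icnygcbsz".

szicnygcb

Each output is the input with this applied: move the last 2 characters to the front (rotate right by 2).
"icnygcbsz" → "szicnygcb".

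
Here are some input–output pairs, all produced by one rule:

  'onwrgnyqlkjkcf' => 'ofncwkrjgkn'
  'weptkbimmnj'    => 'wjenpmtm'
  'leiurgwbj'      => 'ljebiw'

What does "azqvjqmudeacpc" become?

aczpqcvajeq

The pattern: take characters alternately from the front and the back (1st, last, 2nd, 2nd-last, ...), then delete the last 3 characters.
"azqvjqmudeacpc" → "aczpqcvajeqdmu" → "aczpqcvajeq".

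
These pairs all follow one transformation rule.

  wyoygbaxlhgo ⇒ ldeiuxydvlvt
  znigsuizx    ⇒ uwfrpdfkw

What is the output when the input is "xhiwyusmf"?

cjprvtfeu

The transformation: shift every letter 3 places backward in the alphabet (wrapping around), then reverse the string.
"xhiwyusmf" → "ueftvrpjc" → "cjprvtfeu".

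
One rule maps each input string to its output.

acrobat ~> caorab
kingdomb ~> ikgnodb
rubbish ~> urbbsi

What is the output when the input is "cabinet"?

What's happening: swap each adjacent pair of characters (1↔2, 3↔4, ...), then delete the last character.
On "cabinet": the first step gives "acibent", and the second then gives "aciben".

aciben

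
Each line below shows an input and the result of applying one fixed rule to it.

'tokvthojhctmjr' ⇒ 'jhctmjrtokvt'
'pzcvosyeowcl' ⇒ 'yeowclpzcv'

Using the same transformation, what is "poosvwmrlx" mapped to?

Each output is the input with this applied: swap the front and back halves of the string, then delete the last 2 characters.
"poosvwmrlx" → "wmrlxpoosv" → "wmrlxpoo".
(Check on "tokvthojhctmjr": → "jhctmjrtokvtho" → "jhctmjrtokvt" ✓)

wmrlxpoo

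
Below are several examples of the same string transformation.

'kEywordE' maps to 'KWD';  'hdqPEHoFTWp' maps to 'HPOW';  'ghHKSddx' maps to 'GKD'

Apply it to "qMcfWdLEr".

QFL

The transformation: keep one character in every 3, starting at position 1 (positions 1st, 4th, 7th, ...), then convert every letter to uppercase.
On "qMcfWdLEr": the first step gives "qfL", and the second then gives "QFL".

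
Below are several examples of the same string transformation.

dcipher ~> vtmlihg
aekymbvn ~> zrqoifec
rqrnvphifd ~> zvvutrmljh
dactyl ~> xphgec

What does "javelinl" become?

zrppnmie

What's happening: shift every letter 4 places forward in the alphabet (wrapping around), then sort the characters into reverse alphabetical order.
Starting from "javelinl": after the first operation, "nezipmrp"; after the second, "zrppnmie".
(Check on "dactyl": → "hegxcp" → "xphgec" ✓)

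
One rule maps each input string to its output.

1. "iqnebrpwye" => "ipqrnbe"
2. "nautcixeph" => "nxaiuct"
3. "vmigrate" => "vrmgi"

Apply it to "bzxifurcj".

The pattern: delete the last 3 characters, then take characters alternately from the front and the back (1st, last, 2nd, 2nd-last, ...).
Applying both steps to "bzxifurcj": "bzxifu", then "buzfxi".

buzfxi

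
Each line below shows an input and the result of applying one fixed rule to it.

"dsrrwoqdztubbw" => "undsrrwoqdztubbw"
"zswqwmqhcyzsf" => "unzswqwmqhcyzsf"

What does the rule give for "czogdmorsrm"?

unczogdmorsrm

The rule is to prepend "un".
Applying that to "czogdmorsrm" gives "unczogdmorsrm".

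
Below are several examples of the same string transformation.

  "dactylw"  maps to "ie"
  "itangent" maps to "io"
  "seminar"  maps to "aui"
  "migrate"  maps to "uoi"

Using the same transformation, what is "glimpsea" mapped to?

ouai

Rule — shift every letter 8 places forward in the alphabet (wrapping around), then keep only the vowels.
"glimpsea" → "otquxami" → "ouai".
(Check on "migrate": → "uqozibm" → "uoi" ✓)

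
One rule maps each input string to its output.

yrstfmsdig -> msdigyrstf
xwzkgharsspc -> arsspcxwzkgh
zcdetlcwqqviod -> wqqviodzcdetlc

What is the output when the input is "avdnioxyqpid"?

Rule — swap the front and back halves of the string.
For "avdnioxyqpid" the result is "xyqpidavdnio".

xyqpidavdnio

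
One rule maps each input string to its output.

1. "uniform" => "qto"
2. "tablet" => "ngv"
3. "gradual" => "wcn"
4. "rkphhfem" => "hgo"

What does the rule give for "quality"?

In each case the input is transformed by: shift every letter 2 places forward in the alphabet (wrapping around), then keep only the last 3 characters.
Applying both steps to "quality": "swcnkva", then "kva".

kva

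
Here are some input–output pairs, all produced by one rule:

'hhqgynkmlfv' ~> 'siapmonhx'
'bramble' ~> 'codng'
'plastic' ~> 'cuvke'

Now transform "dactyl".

The transformation: shift every letter 2 places forward in the alphabet (wrapping around), then delete the first 2 characters.
Working it through for "dactyl": intermediate "fcevan", final "evan".

evan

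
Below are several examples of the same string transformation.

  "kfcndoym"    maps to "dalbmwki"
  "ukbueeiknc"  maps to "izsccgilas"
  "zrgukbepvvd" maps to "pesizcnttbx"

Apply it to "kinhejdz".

In each case the input is transformed by: move the first character to the end, then shift every letter 2 places backward in the alphabet (wrapping around).
On "kinhejdz": the first step gives "inhejdzk", and the second then gives "glfchbxi".
(Check on "ukbueeiknc": → "kbueeikncu" → "izsccgilas" ✓)

glfchbxi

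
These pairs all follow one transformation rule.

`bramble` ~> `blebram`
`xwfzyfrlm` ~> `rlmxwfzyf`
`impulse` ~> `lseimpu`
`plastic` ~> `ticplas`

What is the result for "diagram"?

The rule is to move the last 3 characters to the front (rotate right by 3).
Applying that to "diagram" gives "ramdiag".

ramdiag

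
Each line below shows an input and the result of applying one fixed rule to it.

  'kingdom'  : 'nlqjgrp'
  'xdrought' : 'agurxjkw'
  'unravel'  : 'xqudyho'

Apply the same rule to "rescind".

Each output is the input with this applied: shift every letter 3 places forward in the alphabet (wrapping around).
Doing the same to "rescind": "uhvflqg".

uhvflqg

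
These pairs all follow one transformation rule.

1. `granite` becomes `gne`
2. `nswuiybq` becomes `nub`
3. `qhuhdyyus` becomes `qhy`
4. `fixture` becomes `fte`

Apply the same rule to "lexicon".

The transformation: keep one character in every 3, starting at position 1 (positions 1st, 4th, 7th, ...).
On "lexicon" that produces "lin".

lin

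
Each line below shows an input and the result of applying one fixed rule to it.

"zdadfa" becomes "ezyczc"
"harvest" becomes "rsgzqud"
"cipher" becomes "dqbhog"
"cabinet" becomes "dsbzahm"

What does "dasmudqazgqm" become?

Rule — shift every letter 1 place backward in the alphabet (wrapping around), then move the last 2 characters to the front (rotate right by 2).
Applying both steps to "dasmudqazgqm": "czrltcpzyfpl", then "plczrltcpzyf".

plczrltcpzyf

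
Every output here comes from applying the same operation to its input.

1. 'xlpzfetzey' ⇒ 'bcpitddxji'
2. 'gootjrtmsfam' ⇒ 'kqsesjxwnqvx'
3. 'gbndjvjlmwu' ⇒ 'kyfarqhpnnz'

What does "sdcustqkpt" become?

wxhtgoyuwx

What's happening: shift every letter 4 places forward in the alphabet (wrapping around), then take characters alternately from the front and the back (1st, last, 2nd, 2nd-last, ...).
Starting from "sdcustqkpt": after the first operation, "whgywxuotx"; after the second, "wxhtgoyuwx".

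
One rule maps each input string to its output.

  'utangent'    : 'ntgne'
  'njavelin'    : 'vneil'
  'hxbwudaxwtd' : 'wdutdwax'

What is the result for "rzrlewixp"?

lpexwi

The rule is to delete the first 3 characters, then take characters alternately from the front and the back (1st, last, 2nd, 2nd-last, ...).
Working it through for "rzrlewixp": intermediate "lewixp", final "lpexwi".
(Check on "utangent": → "ngent" → "ntgne" ✓)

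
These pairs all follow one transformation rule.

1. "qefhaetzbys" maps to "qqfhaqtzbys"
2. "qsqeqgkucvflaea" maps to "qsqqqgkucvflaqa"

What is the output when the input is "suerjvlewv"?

suqrjvlqwv

Rule — replace every "e" with "q".
"suerjvlewv" → "suqrjvlqwv".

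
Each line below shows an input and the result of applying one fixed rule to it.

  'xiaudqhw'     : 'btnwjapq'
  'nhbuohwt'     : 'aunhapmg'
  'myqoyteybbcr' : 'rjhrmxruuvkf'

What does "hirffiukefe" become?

bkyybndxyxa

Looking at the pairs, the operation is to move the first character to the end, then shift every letter 7 places backward in the alphabet (wrapping around).
Applying both steps to "hirffiukefe": "irffiukefeh", then "bkyybndxyxa".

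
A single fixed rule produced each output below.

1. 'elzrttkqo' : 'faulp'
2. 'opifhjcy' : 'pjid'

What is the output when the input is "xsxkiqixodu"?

Each output is the input with this applied: shift every letter 1 place forward in the alphabet (wrapping around), then keep every other character starting from the first (positions 1st, 3rd, 5th, ...).
Applying both steps to "xsxkiqixodu": "ytyljrjypev", then "yyjjpv".

yyjjpv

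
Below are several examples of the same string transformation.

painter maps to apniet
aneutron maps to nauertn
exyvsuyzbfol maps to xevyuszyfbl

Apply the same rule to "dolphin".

odplih

The pattern: swap each adjacent pair of characters (1↔2, 3↔4, ...), then delete the last character.
Applying both steps to "dolphin": "odplihn", then "odplih".
(Check on "aneutron": → "nauertno" → "nauertn" ✓)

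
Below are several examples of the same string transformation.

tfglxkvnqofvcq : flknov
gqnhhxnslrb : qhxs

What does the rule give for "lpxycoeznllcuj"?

pyozlc

Rule — keep every other character starting from the second (positions 2nd, 4th, 6th, ...), then delete the last character.
Doing the same to "lpxycoeznllcuj": "pyozlc".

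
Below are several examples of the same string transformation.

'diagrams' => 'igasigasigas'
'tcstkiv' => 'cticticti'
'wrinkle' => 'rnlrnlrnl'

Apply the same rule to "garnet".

antantant

The rule is to keep every other character starting from the second (positions 2nd, 4th, 6th, ...), then write the whole string 3 times in a row.
For "garnet", step one produces "ant"; step two turns that into "antantant".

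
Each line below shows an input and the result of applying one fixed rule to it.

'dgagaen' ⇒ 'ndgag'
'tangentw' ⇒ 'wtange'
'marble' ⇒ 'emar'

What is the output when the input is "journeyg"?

gjourn

Each output is the input with this applied: move the last 3 characters to the front (rotate right by 3), then delete the first 2 characters.
"journeyg" → "eygjourn" → "gjourn".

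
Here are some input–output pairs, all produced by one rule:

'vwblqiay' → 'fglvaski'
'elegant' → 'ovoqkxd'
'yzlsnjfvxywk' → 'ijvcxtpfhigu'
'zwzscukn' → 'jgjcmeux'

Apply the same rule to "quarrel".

aekbbov

The rule is to shift every letter 10 places forward in the alphabet (wrapping around).
For "quarrel" the result is "aekbbov".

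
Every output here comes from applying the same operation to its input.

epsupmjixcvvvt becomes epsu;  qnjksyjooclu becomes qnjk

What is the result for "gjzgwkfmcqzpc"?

gjzg

The pattern: keep only the first 4 characters.
So "gjzgwkfmcqzpc" becomes "gjzg".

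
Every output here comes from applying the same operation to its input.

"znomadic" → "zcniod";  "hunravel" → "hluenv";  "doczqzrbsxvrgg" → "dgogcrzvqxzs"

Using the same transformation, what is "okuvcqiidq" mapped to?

oqkduivi

Rule — take characters alternately from the front and the back (1st, last, 2nd, 2nd-last, ...), then delete the last 2 characters.
Applying both steps to "okuvcqiidq": "oqkduivicq", then "oqkduivi".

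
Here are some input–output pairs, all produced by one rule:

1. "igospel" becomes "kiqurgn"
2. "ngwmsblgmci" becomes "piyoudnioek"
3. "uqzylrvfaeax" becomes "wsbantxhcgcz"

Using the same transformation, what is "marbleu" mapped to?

Each output is the input with this applied: shift every letter 2 places forward in the alphabet (wrapping around).
Doing the same to "marbleu": "octdngw".

octdngw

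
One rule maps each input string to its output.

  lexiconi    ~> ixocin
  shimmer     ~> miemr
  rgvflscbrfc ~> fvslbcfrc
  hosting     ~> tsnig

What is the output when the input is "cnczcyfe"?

zcycef

The pattern: swap each adjacent pair of characters (1↔2, 3↔4, ...), then delete the first 2 characters.
On "cnczcyfe": the first step gives "nczcycef", and the second then gives "zcycef".
(Check on "hosting": → "ohtsnig" → "tsnig" ✓)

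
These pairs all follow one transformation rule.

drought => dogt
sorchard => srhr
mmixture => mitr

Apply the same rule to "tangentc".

tnet

Looking at the pairs, the operation is to keep every other character starting from the first (positions 1st, 3rd, 5th, ...).
Doing the same to "tangentc": "tnet".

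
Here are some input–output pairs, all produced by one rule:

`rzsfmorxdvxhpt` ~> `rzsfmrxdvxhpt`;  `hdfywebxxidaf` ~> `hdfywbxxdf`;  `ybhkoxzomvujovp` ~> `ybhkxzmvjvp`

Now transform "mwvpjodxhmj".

mwvpjdxhmj

Rule — remove every vowel.
Applying that to "mwvpjodxhmj" gives "mwvpjdxhmj".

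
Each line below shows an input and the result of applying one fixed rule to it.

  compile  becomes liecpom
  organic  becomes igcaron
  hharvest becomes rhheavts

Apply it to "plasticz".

plicazts

The transformation: sort the characters into reverse alphabetical order, then move the first 3 characters to the end (rotate left by 3).
For "plasticz", step one produces "ztsplica"; step two turns that into "plicazts".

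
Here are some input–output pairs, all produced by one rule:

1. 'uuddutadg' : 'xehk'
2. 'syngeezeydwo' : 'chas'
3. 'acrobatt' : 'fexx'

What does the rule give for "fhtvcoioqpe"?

What's happening: shift every letter 4 places forward in the alphabet (wrapping around), then keep only the last 4 characters.
"fhtvcoioqpe" → "jlxzgsmsuti" → "suti".

suti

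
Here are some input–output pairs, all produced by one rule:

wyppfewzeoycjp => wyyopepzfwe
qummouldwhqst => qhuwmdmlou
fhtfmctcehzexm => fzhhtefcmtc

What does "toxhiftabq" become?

Looking at the pairs, the operation is to delete the last 3 characters, then take characters alternately from the front and the back (1st, last, 2nd, 2nd-last, ...).
On "toxhiftabq": the first step gives "toxhift", and the second then gives "ttofxih".

ttofxih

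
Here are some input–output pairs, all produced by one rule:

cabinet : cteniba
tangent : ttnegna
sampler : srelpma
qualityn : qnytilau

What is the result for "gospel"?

glepso

Rule — reverse the string, then move the last character to the front.
On "gospel": the first step gives "lepsog", and the second then gives "glepso".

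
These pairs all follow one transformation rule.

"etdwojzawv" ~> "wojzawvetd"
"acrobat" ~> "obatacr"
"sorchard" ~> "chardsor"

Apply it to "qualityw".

The transformation: move the first 3 characters to the end (rotate left by 3).
So "qualityw" becomes "litywqua".

litywqua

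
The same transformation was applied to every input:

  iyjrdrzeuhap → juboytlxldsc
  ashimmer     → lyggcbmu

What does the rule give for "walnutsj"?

In each case the input is transformed by: reverse the string, then shift every letter 6 places backward in the alphabet (wrapping around).
Starting from "walnutsj": after the first operation, "jstunlaw"; after the second, "dmnohfuq".
(Check on "ashimmer": → "remmihsa" → "lyggcbmu" ✓)

dmnohfuq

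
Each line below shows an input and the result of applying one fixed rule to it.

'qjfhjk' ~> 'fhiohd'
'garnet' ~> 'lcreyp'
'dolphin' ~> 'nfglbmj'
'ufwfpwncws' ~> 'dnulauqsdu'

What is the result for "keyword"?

Rule — shift every letter 2 places backward in the alphabet (wrapping around), then move the first 3 characters to the end (rotate left by 3).
Starting from "keyword": after the first operation, "icwumpb"; after the second, "umpbicw".

umpbicw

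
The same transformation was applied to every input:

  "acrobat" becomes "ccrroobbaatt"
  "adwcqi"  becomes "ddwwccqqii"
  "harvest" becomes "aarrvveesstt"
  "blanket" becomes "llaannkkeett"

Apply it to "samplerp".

The rule is to delete the first character, then double every character.
On "samplerp" that produces "aammpplleerrpp".

aammpplleerrpp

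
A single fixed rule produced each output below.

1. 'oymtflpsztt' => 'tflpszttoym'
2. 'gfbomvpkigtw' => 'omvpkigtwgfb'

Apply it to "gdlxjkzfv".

xjkzfvgdl

Each output is the input with this applied: move the first 3 characters to the end (rotate left by 3).
On "gdlxjkzfv" that produces "xjkzfvgdl".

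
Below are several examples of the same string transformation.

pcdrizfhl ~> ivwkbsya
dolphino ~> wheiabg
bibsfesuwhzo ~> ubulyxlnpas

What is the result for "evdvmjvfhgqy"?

The transformation: delete the last character, then shift every letter 7 places backward in the alphabet (wrapping around).
Doing the same to "evdvmjvfhgqy": "xowofcoyazj".
(Check on "dolphino": → "dolphin" → "wheiabg" ✓)

xowofcoyazj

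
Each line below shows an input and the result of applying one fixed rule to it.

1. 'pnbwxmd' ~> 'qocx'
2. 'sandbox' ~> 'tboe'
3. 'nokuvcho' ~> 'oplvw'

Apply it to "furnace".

The transformation: shift every letter 1 place forward in the alphabet (wrapping around), then delete the last 3 characters.
For "furnace", step one produces "gvsobdf"; step two turns that into "gvso".

gvso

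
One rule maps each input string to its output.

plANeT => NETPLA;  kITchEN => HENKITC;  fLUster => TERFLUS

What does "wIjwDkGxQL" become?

The rule is to move the last 3 characters to the front (rotate right by 3), then convert every letter to uppercase.
"wIjwDkGxQL" → "XQLWIJWDKG".
(Check on "fLUster": → "terfLUs" → "TERFLUS" ✓)

XQLWIJWDKG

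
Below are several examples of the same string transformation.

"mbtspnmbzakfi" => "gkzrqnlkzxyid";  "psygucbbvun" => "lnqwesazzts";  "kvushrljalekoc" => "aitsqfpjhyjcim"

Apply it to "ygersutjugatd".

What's happening: shift every letter 2 places backward in the alphabet (wrapping around), then move the last character to the front.
"ygersutjugatd" → "bwecpqsrhseyr".

bwecpqsrhseyr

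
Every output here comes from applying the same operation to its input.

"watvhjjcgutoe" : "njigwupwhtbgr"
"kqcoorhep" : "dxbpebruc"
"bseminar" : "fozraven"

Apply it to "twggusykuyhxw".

jgttfhxllhkuj

The pattern: shift every letter 13 places forward in the alphabet (wrapping around) — i.e. ROT13, then swap each adjacent pair of characters (1↔2, 3↔4, ...).
Applying both steps to "twggusykuyhxw": "gjtthflxhlukj", then "jgttfhxllhkuj".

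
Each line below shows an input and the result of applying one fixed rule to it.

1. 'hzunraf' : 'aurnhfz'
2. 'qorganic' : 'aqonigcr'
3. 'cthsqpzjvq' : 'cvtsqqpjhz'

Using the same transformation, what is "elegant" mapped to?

The transformation: sort the characters into reverse alphabetical order, then swap the first and last characters.
For "elegant", step one produces "tnlgeea"; step two turns that into "anlgeet".

anlgeet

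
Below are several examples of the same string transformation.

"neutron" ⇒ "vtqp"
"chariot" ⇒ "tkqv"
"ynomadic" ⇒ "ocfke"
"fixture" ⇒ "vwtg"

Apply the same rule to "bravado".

xcfq

Looking at the pairs, the operation is to delete the first 3 characters, then shift every letter 2 places forward in the alphabet (wrapping around).
For "bravado", step one produces "vado"; step two turns that into "xcfq".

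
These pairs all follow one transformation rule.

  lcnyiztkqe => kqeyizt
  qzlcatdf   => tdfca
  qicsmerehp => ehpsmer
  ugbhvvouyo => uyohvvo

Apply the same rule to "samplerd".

erdpl

Rule — delete the first 3 characters, then move the last 3 characters to the front (rotate right by 3).
For "samplerd", step one produces "plerd"; step two turns that into "erdpl".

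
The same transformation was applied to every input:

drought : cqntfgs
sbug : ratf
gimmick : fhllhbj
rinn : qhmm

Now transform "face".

The transformation: shift every letter 1 place backward in the alphabet (wrapping around).
For "face" the result is "ezbd".

ezbd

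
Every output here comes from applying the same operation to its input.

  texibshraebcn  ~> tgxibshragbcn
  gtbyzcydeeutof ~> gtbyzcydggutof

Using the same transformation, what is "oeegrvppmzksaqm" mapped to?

ogggrvppmzksaqm

Rule — replace every "e" with "g".
On "oeegrvppmzksaqm" that produces "ogggrvppmzksaqm".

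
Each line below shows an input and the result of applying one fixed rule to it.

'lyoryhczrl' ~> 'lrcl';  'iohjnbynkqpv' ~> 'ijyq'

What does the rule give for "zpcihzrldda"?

The transformation: keep one character in every 3, starting at position 1 (positions 1st, 4th, 7th, ...).
On "zpcihzrldda" that produces "zird".

zird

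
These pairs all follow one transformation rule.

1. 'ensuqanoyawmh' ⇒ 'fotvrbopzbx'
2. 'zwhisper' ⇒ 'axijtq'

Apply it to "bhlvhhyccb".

The pattern: delete the last 2 characters, then shift every letter 1 place forward in the alphabet (wrapping around).
Working it through for "bhlvhhyccb": intermediate "bhlvhhyc", final "cimwiizd".

cimwiizd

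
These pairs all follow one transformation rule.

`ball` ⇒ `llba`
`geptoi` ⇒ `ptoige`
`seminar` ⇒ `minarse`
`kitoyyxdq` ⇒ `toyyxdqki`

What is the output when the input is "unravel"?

In each case the input is transformed by: move the first 2 characters to the end (rotate left by 2).
So "unravel" becomes "ravelun".

ravelun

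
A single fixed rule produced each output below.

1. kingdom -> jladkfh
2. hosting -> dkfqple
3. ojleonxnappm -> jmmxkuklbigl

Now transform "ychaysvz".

wspvxezv

The transformation: shift every letter 3 places backward in the alphabet (wrapping around), then reverse the string.
For "ychaysvz" the result is "wspvxezv".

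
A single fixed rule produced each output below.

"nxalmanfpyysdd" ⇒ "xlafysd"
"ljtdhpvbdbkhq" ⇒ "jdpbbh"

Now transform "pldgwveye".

The transformation: keep every other character starting from the second (positions 2nd, 4th, 6th, ...).
Doing the same to "pldgwveye": "lgvy".

lgvy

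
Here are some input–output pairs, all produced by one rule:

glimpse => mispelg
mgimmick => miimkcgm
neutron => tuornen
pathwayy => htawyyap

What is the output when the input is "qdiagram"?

The rule is to swap each adjacent pair of characters (1↔2, 3↔4, ...), then move the first 2 characters to the end (rotate left by 2).
Working it through for "qdiagram": intermediate "dqairgma", final "airgmadq".

airgmadq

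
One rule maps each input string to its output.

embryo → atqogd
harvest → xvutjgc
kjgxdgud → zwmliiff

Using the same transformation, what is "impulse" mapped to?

wuronkg

The pattern: sort the characters into reverse alphabetical order, then shift every letter 2 places forward in the alphabet (wrapping around).
"impulse" → "wuronkg".
(Check on "embryo": → "yromeb" → "atqogd" ✓)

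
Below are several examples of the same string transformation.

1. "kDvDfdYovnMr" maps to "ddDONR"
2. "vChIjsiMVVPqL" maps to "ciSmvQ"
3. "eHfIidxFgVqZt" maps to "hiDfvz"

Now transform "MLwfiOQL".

lFol

Rule — keep every other character starting from the second (positions 2nd, 4th, 6th, ...), then flip the case of every letter.
Applying both steps to "MLwfiOQL": "LfOL", then "lFol".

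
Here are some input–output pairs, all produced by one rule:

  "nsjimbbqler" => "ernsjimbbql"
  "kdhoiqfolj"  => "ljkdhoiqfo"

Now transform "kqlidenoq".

The transformation: move the last 2 characters to the front (rotate right by 2).
Applying that to "kqlidenoq" gives "oqkqliden".

oqkqliden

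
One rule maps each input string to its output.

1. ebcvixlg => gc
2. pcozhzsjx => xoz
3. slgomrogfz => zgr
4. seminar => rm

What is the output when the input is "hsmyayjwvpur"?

Looking at the pairs, the operation is to move the last 3 characters to the front (rotate right by 3), then keep one character in every 3, starting at position 3 (positions 3rd, 6th, 9th, ...).
On "hsmyayjwvpur": the first step gives "purhsmyayjwv", and the second then gives "rmyv".

rmyv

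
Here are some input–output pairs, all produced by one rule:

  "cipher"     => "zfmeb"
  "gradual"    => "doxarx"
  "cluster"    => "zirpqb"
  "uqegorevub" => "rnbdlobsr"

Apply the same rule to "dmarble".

ajxoyi

The rule is to shift every letter 3 places backward in the alphabet (wrapping around), then delete the last character.
On "dmarble" that produces "ajxoyi".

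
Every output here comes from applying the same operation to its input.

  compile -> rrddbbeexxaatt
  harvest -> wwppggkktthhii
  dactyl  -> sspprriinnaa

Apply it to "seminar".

hhttbbxxccppgg

The pattern: double every character, then shift every letter 11 places backward in the alphabet (wrapping around).
On "seminar": the first step gives "sseemmiinnaarr", and the second then gives "hhttbbxxccppgg".
(Check on "compile": → "ccoommppiillee" → "rrddbbeexxaatt" ✓)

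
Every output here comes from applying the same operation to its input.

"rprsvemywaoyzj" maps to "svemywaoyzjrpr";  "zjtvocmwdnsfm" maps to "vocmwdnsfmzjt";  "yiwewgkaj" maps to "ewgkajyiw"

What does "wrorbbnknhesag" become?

Rule — move the first 3 characters to the end (rotate left by 3).
Applying that to "wrorbbnknhesag" gives "rbbnknhesagwro".

rbbnknhesagwro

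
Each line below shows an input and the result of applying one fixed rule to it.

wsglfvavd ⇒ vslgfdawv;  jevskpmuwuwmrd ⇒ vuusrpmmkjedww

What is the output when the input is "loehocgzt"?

The transformation: sort the characters into reverse alphabetical order, then move the first 2 characters to the end (rotate left by 2).
For "loehocgzt", step one produces "ztoolhgec"; step two turns that into "oolhgeczt".

oolhgeczt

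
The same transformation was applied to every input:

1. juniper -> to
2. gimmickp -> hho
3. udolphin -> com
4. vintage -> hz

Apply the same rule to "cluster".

ks

The transformation: keep one character in every 3, starting at position 2 (positions 2nd, 5th, 8th, ...), then shift every letter 1 place backward in the alphabet (wrapping around).
Applying both steps to "cluster": "lt", then "ks".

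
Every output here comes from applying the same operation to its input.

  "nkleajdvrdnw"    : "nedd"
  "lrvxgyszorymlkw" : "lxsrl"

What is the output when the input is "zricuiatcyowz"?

zcayz

Looking at the pairs, the operation is to keep one character in every 3, starting at position 1 (positions 1st, 4th, 7th, ...).
Doing the same to "zricuiatcyowz": "zcayz".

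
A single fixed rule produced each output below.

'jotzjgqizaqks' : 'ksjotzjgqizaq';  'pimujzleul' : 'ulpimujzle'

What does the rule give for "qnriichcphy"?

Each output is the input with this applied: move the last 2 characters to the front (rotate right by 2).
For "qnriichcphy" the result is "hyqnriichcp".

hyqnriichcp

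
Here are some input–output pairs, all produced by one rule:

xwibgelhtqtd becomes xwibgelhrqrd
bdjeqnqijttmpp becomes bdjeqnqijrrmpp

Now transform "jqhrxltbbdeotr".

jqhrxlrbbdeorr

The rule is to replace every "t" with "r".
So "jqhrxltbbdeotr" becomes "jqhrxlrbbdeorr".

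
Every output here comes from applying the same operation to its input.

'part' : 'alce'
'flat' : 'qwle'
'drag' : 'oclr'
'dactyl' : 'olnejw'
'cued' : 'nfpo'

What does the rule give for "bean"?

mply

What's happening: shift every letter 11 places forward in the alphabet (wrapping around).
On "bean" that produces "mply".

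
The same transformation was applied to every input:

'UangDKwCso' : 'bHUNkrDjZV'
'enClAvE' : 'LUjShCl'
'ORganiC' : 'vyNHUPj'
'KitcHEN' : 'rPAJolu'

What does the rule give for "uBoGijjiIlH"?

Rule — shift every letter 7 places forward in the alphabet (wrapping around), then flip the case of every letter.
Working it through for "uBoGijjiIlH": intermediate "bIvNpqqpPsO", final "BiVnPQQPpSo".

BiVnPQQPpSo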